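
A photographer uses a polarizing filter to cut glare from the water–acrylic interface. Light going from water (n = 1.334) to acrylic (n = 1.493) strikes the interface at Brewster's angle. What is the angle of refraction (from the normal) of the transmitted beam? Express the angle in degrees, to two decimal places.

θ_B = arctan(n₂/n₁) = arctan(1.493/1.334) = 48.22°.
At Brewster's angle the reflected and refracted rays are perpendicular, so θ_t = 90° − θ_B = 90° − 48.22° = 41.78°.

θ_t ≈ 41.78°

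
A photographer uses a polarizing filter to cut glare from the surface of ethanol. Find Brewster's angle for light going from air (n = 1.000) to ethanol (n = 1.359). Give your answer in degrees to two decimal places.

θ_B ≈ 53.65°

The reflected p-component vanishes when tan θ_B = n₂/n₁.
Brewster's condition: tan θ_B = n₂/n₁ = 1.359/1.000 = 1.3590.
So θ_B = arctan 1.3590 = 53.65°.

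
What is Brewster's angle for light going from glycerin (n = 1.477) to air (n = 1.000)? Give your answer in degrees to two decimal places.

θ_B ≈ 34.10°

At Brewster's angle the reflected and refracted rays are perpendicular, which with Snell's law gives tan θ_B = n₂/n₁.
Here n₂/n₁ = 1.000/1.477 = 0.6770, and Brewster's law gives tan θ_B = n₂/n₁.
So θ_B = arctan 0.6770 = 34.10°.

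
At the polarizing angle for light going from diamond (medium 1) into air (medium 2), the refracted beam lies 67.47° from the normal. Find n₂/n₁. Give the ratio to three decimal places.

At Brewster incidence θ_B = 90° − θ_t = 90° − 67.47° = 22.53°.
tan θ_B = n₂/n₁, so n₂/n₁ = tan 22.53° = 0.415.

n₂/n₁ ≈ 0.415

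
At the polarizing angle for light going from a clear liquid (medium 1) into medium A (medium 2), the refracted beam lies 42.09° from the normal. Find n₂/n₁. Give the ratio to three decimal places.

n₂/n₁ ≈ 1.107

θ_B + θ_t = 90°, so θ_B = 90° − 42.09° = 47.91°.
Then n₂/n₁ = tan θ_B = tan 47.91° = 1.107.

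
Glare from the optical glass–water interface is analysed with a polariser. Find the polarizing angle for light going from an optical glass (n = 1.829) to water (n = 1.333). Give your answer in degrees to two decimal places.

θ_B ≈ 36.09°

At Brewster's angle the reflected and refracted rays are perpendicular, which with Snell's law gives tan θ_B = n₂/n₁.
tan θ_B = n₂/n₁ = 1.333/1.829 = 0.7288.
So θ_B = arctan 0.7288 = 36.09°.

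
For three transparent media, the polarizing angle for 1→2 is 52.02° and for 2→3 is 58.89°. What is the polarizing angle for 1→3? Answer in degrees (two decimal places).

Each Brewster angle gives a ratio: n₂/n₁ = tan 52.02° = 1.2809, n₃/n₂ = tan 58.89° = 1.6571.
Multiplying, n₃/n₁ = 1.2809 × 1.6571 = 2.1225, and θ_B(1→3) = arctan 2.1225 = 64.77°.

θ_B ≈ 64.77°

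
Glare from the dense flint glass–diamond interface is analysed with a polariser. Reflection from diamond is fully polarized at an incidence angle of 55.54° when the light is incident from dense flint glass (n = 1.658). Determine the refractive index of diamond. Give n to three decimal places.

Full polarization of the reflected beam means tan θ_B = n₂/n₁, where n₁ is the incident medium (dense flint glass).
n₂ = n₁ tan θ_B = 1.658 × tan 55.54° = 2.416.

n ≈ 2.416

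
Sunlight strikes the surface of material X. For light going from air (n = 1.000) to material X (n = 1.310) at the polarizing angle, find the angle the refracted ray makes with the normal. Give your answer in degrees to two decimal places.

tan θ_B = n₂/n₁ = 1.310/1.000 = 1.3100, so θ_B = 52.64°.
At Brewster's angle the reflected and refracted rays are perpendicular, so θ_t = 90° − θ_B = 90° − 52.64° = 37.36°.

θ_t ≈ 37.36°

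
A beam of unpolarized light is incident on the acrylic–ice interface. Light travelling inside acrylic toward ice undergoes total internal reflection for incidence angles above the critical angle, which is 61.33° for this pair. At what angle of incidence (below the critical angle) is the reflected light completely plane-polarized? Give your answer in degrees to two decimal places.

θ_B ≈ 41.26°

At the critical angle sin θ_c = n₂/n₁, giving n₂/n₁ = sin 61.33° = 0.8774.
Then tan θ_B = n₂/n₁ = 0.8774, so θ_B = arctan 0.8774 = 41.26°.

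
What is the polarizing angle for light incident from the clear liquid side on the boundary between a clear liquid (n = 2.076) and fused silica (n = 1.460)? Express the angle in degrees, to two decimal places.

θ_B ≈ 35.12°

Brewster's condition: tan θ_B = n₂/n₁ = 1.460/2.076 = 0.7033. Taking the arctangent, θ_B = 35.12°.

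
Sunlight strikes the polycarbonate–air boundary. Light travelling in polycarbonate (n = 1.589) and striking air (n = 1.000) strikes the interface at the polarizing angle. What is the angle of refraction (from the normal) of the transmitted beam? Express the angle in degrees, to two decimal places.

First find Brewster's angle: tan θ_B = 1.000/1.589 = 0.6293, giving θ_B = 32.18°.
At Brewster's angle the reflected and refracted rays are perpendicular, so θ_t = 90° − θ_B = 90° − 32.18° = 57.82°.

θ_t ≈ 57.82°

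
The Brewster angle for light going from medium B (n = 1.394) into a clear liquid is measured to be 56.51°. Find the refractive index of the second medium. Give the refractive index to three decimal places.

At the Brewster angle, tan θ_B = n₂/n₁ with n₁ on the incident side (medium B) and n₂ on the transmitted side (a clear liquid).
n₂ = n₁ tan θ_B = 1.394 × tan 56.51° = 2.107.

n ≈ 2.107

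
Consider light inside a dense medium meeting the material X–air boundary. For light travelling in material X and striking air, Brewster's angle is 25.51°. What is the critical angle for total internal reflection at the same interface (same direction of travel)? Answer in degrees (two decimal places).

tan θ_B = n₂/n₁ = tan 25.51° = 0.4772.
Total internal reflection: sin θ_c = n₂/n₁ = 0.4772.
θ_c = arcsin(0.4772) = 28.50°.

θ_c ≈ 28.50°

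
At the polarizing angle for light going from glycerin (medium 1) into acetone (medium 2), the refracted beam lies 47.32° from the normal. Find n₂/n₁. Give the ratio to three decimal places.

n₂/n₁ ≈ 0.922

At Brewster incidence θ_B = 90° − θ_t = 90° − 47.32° = 42.68°.
tan θ_B = n₂/n₁, so n₂/n₁ = tan 42.68° = 0.922.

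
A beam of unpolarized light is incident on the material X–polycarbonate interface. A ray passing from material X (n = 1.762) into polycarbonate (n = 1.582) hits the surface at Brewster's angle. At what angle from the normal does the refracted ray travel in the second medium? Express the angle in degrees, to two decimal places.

θ_B = arctan(n₂/n₁) = arctan(1.582/1.762) = 41.92°.
Since θ_B + θ_t = 90° at Brewster incidence, θ_t = 90° − 41.92° = 48.08°.

θ_t ≈ 48.08°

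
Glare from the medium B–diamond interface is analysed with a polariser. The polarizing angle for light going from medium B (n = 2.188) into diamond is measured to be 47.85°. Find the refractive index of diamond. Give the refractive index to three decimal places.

At the polarizing angle, tan θ_B = n₂/n₁ with n₁ on the incident side (medium B) and n₂ on the transmitted side (diamond).
n₂ = n₁ tan θ_B = 2.188 × tan 47.85° = 2.417.

n ≈ 2.417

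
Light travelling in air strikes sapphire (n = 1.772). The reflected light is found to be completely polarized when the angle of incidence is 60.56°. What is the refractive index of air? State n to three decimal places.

Brewster's law: tan θ_B = n₂/n₁ (light incident in air, refracted into sapphire).
n₁ = n₂ / tan θ_B = 1.772 / tan 60.56° = 1.000.

n ≈ 1.000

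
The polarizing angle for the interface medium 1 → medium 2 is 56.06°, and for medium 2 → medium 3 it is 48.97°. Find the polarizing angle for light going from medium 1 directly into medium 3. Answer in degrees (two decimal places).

θ_B ≈ 59.65°

tan θ_B(1→2) = n₂/n₁ = tan 56.06° = 1.4859.
tan θ_B(2→3) = n₃/n₂ = tan 48.97° = 1.1492.
n₃/n₁ = 1.7075. Then tan θ_B(1→3) = n₃/n₁, so θ_B(1→3) = arctan(1.7075) = 59.65°.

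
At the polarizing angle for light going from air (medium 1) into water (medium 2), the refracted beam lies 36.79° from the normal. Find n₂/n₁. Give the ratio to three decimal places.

n₂/n₁ ≈ 1.337

θ_B + θ_t = 90°, so θ_B = 90° − 36.79° = 53.21°.
Then n₂/n₁ = tan θ_B = tan 53.21° = 1.337.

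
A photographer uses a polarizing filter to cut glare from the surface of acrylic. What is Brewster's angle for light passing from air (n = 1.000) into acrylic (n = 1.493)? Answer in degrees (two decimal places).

θ_B ≈ 56.19°

tan θ_B = n₂/n₁ = 1.493/1.000 = 1.4930.
θ_B = arctan(1.4930) = 56.19°.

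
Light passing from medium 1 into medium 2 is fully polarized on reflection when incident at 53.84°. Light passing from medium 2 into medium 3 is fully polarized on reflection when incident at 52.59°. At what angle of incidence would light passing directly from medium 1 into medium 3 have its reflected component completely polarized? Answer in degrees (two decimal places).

n₂/n₁ = tan 53.84° = 1.3683 and n₃/n₂ = tan 52.59° = 1.3075.
n₃/n₁ = 1.7891. Then tan θ_B(1→3) = n₃/n₁, so θ_B(1→3) = arctan(1.7891) = 60.80°.

θ_B ≈ 60.80°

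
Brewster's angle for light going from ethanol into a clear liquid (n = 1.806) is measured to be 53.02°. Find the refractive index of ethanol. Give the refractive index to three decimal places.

At Brewster's angle, tan θ_B = n₂/n₁ with n₁ on the incident side (ethanol) and n₂ on the transmitted side (a clear liquid).
n₁ = n₂ / tan θ_B = 1.806 / tan 53.02° = 1.360.

n ≈ 1.360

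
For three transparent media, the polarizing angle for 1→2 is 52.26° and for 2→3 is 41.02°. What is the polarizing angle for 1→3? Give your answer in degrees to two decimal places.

θ_B ≈ 48.34°

tan θ_B(1→2) = n₂/n₁ = tan 52.26° = 1.2920.
tan θ_B(2→3) = n₃/n₂ = tan 41.02° = 0.8699.
n₃/n₁ = 1.1239. Then tan θ_B(1→3) = n₃/n₁, so θ_B(1→3) = arctan(1.1239) = 48.34°.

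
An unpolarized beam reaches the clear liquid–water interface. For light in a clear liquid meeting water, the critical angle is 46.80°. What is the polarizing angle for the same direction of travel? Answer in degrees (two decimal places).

θ_B ≈ 36.09°

n₂/n₁ = sin θ_c = sin 46.80° = 0.7290.
tan θ_B equals the same ratio, so θ_B = arctan(0.7290) = 36.09°.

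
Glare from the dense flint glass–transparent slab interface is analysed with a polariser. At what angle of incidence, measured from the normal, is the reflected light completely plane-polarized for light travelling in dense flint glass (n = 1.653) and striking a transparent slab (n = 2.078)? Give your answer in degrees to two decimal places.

θ_B ≈ 51.50°

tan θ_B = n₂/n₁ = 2.078/1.653 = 1.2571.
θ_B = arctan(1.2571) = 51.50°.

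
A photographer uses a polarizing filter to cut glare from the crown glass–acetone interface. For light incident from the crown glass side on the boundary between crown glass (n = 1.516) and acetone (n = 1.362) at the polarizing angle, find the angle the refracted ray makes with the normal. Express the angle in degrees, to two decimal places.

θ_t ≈ 48.06°

First find Brewster's angle: tan θ_B = 1.362/1.516 = 0.8984, giving θ_B = 41.94°.
The refracted ray is perpendicular to the reflected ray, so θ_t = 90° − θ_B = 48.06°.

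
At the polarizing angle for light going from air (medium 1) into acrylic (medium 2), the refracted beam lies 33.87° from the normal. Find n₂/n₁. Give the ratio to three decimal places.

θ_B + θ_t = 90°, so θ_B = 90° − 33.87° = 56.13°.
Then n₂/n₁ = tan θ_B = tan 56.13° = 1.490.

n₂/n₁ ≈ 1.490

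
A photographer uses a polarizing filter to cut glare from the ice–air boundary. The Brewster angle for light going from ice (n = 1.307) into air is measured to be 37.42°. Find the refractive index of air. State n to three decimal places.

n ≈ 1.000

Brewster's law: tan θ_B = n₂/n₁ (light incident in ice, refracted into air).
n₂ = n₁ tan θ_B = 1.307 × tan 37.42° = 1.000.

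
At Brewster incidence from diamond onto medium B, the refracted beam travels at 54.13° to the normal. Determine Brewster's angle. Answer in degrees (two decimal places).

Brewster's condition makes the reflected and refracted beams perpendicular: θ_B + θ_t = 90°.
θ_B = 90° − 54.13° = 35.87°.

θ_B ≈ 35.87°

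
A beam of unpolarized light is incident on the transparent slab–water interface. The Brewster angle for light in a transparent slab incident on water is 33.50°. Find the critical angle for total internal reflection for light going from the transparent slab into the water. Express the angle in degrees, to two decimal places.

θ_c ≈ 41.44°

From Brewster, n₂/n₁ = tan θ_B = tan 33.50° = 0.6619.
Then sin θ_c = n₂/n₁ = 0.6619, so θ_c = arcsin 0.6619 = 41.44°.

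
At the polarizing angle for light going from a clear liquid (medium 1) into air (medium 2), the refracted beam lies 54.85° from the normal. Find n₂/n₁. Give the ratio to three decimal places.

n₂/n₁ ≈ 0.704

At Brewster incidence θ_B = 90° − θ_t = 90° − 54.85° = 35.15°.
Then n₂/n₁ = tan θ_B = tan 35.15° = 0.704.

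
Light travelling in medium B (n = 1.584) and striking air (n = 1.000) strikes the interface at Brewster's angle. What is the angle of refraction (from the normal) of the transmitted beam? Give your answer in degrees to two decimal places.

tan θ_B = n₂/n₁ = 1.000/1.584 = 0.6313, so θ_B = 32.26°.
The refracted ray is perpendicular to the reflected ray, so θ_t = 90° − θ_B = 57.74°.

θ_t ≈ 57.74°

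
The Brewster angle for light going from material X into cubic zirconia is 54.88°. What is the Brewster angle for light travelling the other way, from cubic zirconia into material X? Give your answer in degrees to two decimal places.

Reversing the direction swaps n₁ and n₂, so tan θ_B' = 1/tan θ_B and θ_B' = 90° − θ_B.
Hence θ_B' = 90° − 54.88° = 35.12°.

θ_B' ≈ 35.12°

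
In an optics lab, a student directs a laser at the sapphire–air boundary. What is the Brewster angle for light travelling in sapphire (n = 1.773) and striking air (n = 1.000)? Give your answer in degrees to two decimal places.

θ_B ≈ 29.42°

Brewster's condition: tan θ_B = n₂/n₁ = 1.000/1.773 = 0.5640. Taking the arctangent, θ_B = 29.42°.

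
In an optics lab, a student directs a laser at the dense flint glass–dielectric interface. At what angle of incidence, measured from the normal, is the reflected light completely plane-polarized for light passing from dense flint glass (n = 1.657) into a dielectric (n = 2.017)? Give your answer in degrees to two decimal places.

At Brewster's angle the reflected and refracted rays are perpendicular, which with Snell's law gives tan θ_B = n₂/n₁.
Brewster's condition: tan θ_B = n₂/n₁ = 2.017/1.657 = 1.2173.
θ_B = arctan(1.2173) = 50.60°.

θ_B ≈ 50.60°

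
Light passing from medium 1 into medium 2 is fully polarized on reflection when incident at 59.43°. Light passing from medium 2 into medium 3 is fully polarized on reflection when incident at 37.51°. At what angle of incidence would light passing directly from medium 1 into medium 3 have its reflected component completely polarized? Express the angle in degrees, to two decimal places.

n₂/n₁ = tan 59.43° = 1.6929 and n₃/n₂ = tan 37.51° = 0.7676.
So n₃/n₁ = (n₂/n₁)(n₃/n₂) = 1.6929 × 0.7676 = 1.2995.
θ_B(1→3) = arctan(1.2995) = 52.42°.

θ_B ≈ 52.42°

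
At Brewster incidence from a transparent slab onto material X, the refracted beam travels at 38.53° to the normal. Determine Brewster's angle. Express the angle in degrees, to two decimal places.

Brewster's condition makes the reflected and refracted beams perpendicular: θ_B + θ_t = 90°.
So θ_B = 90° − θ_t = 90° − 38.53° = 51.47°.

θ_B ≈ 51.47°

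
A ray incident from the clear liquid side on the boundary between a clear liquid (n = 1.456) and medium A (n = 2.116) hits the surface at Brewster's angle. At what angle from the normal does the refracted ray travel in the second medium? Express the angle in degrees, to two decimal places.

First find Brewster's angle: tan θ_B = 2.116/1.456 = 1.4533, giving θ_B = 55.47°.
The refracted ray is perpendicular to the reflected ray, so θ_t = 90° − θ_B = 34.53°.

θ_t ≈ 34.53°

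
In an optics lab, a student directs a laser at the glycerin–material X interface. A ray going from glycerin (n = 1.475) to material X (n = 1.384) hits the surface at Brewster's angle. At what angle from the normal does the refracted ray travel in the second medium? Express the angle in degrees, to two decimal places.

θ_t ≈ 46.82°

First find Brewster's angle: tan θ_B = 1.384/1.475 = 0.9383, giving θ_B = 43.18°.
Since θ_B + θ_t = 90° at Brewster incidence, θ_t = 90° − 43.18° = 46.82°.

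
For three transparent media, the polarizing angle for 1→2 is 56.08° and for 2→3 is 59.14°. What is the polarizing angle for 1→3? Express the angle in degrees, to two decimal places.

Each Brewster angle gives a ratio: n₂/n₁ = tan 56.08° = 1.4870, n₃/n₂ = tan 59.14° = 1.6735.
Multiplying, n₃/n₁ = 1.4870 × 1.6735 = 2.4886, and θ_B(1→3) = arctan 2.4886 = 68.11°.

θ_B ≈ 68.11°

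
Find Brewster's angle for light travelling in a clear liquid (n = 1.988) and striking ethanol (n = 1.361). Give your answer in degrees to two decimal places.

Here n₂/n₁ = 1.361/1.988 = 0.6846, and Brewster's law gives tan θ_B = n₂/n₁.
θ_B = arctan(0.6846) = 34.40°.

θ_B ≈ 34.40°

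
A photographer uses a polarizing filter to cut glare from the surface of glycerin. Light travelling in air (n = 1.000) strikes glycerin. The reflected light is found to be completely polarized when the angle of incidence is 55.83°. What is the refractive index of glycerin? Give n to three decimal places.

n ≈ 1.473

Full polarization of the reflected beam means tan θ_B = n₂/n₁, where n₁ is the incident medium (air).
n₂ = n₁ tan θ_B = 1.000 × tan 55.83° = 1.473.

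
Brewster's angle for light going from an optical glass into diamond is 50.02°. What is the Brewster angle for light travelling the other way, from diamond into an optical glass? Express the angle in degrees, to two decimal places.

tan θ_B' = n₁/n₂ = 1/tan θ_B, so θ_B' = 90° − θ_B.
θ_B' = 90° − 50.02° = 39.98°.

θ_B' ≈ 39.98°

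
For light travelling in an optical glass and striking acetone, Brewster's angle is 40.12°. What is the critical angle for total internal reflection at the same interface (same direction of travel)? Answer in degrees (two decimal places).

θ_c ≈ 57.42°

From Brewster, n₂/n₁ = tan θ_B = tan 40.12° = 0.8427.
Then sin θ_c = n₂/n₁ = 0.8427, so θ_c = arcsin 0.8427 = 57.42°.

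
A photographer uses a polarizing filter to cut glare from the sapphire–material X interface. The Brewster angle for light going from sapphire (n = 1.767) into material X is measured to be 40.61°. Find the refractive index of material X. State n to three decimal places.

Brewster's law: tan θ_B = n₂/n₁ (light incident in sapphire, refracted into material X).
n₂ = n₁ tan θ_B = 1.767 × tan 40.61° = 1.515.

n ≈ 1.515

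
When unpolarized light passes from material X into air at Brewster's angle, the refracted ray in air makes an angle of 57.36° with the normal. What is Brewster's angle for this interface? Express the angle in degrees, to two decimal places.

θ_B ≈ 32.64°

At Brewster's angle the reflected and refracted rays are perpendicular, so θ_B + θ_t = 90°.
θ_B = 90° − 57.36° = 32.64°.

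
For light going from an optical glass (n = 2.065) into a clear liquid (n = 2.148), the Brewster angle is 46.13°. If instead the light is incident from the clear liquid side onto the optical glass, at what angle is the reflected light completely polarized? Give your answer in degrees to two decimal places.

θ_B' ≈ 43.87°

Reversing the direction swaps n₁ and n₂, so tan θ_B' = 1/tan θ_B and θ_B' = 90° − θ_B.
Hence θ_B' = 90° − 46.13° = 43.87°.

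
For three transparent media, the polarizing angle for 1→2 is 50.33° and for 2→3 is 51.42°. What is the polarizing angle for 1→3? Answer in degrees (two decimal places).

n₂/n₁ = tan 50.33° = 1.2058 and n₃/n₂ = tan 51.42° = 1.2536.
So n₃/n₁ = (n₂/n₁)(n₃/n₂) = 1.2058 × 1.2536 = 1.5115.
θ_B(1→3) = arctan(1.5115) = 56.51°.

θ_B ≈ 56.51°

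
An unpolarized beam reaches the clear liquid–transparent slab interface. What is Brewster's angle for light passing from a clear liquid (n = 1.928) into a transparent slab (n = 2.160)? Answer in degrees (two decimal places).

The reflected p-component vanishes when tan θ_B = n₂/n₁.
Here n₂/n₁ = 2.160/1.928 = 1.1203, and Brewster's law gives tan θ_B = n₂/n₁.
θ_B = arctan(1.1203) = 48.25°.

θ_B ≈ 48.25°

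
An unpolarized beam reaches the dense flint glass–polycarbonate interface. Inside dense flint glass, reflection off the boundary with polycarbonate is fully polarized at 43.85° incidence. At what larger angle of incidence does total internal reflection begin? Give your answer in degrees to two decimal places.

θ_c ≈ 73.87°

From Brewster, n₂/n₁ = tan θ_B = tan 43.85° = 0.9606.
Then sin θ_c = n₂/n₁ = 0.9606, so θ_c = arcsin 0.9606 = 73.87°.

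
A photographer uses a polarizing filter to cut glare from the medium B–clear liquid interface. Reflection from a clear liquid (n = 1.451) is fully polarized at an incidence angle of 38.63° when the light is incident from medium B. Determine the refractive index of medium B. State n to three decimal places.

Brewster's law: tan θ_B = n₂/n₁ (light incident in medium B, refracted into a clear liquid).
n₁ = n₂ / tan θ_B = 1.451 / tan 38.63° = 1.816.

n ≈ 1.816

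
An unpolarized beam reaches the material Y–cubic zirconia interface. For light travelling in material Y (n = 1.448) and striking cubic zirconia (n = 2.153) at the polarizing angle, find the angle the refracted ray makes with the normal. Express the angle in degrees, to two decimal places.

θ_B = arctan(n₂/n₁) = arctan(2.153/1.448) = 56.08°.
Since θ_B + θ_t = 90° at Brewster incidence, θ_t = 90° − 56.08° = 33.92°.

θ_t ≈ 33.92°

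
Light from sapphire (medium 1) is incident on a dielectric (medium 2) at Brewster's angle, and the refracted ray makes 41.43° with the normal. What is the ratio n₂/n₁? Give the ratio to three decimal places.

n₂/n₁ ≈ 1.133

θ_B + θ_t = 90°, so θ_B = 90° − 41.43° = 48.57°.
tan θ_B = n₂/n₁, so n₂/n₁ = tan 48.57° = 1.133.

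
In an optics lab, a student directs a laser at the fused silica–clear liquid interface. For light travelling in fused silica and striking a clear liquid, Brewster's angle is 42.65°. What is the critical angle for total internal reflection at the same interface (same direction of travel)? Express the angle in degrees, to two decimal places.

From Brewster, n₂/n₁ = tan θ_B = tan 42.65° = 0.9212.
Then sin θ_c = n₂/n₁ = 0.9212, so θ_c = arcsin 0.9212 = 67.10°.

θ_c ≈ 67.10°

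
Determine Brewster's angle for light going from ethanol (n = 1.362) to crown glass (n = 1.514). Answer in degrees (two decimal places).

Brewster's condition: tan θ_B = n₂/n₁ = 1.514/1.362 = 1.1116.
θ_B = arctan(1.1116) = 48.03°.

θ_B ≈ 48.03°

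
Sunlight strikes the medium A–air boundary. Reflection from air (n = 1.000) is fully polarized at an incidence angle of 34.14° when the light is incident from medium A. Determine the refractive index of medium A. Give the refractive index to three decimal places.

Brewster's law: tan θ_B = n₂/n₁ (light incident in medium A, refracted into air).
n₁ = n₂ / tan θ_B = 1.000 / tan 34.14° = 1.475.

n ≈ 1.475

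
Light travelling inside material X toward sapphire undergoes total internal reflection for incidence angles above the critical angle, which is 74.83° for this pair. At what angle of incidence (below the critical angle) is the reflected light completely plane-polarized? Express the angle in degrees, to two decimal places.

At the critical angle sin θ_c = n₂/n₁, giving n₂/n₁ = sin 74.83° = 0.9652.
Then tan θ_B = n₂/n₁ = 0.9652, so θ_B = arctan 0.9652 = 43.98°.

θ_B ≈ 43.98°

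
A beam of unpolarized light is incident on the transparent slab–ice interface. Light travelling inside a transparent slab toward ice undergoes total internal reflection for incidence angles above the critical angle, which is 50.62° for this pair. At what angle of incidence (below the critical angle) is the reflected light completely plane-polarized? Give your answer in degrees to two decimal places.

n₂/n₁ = sin θ_c = sin 50.62° = 0.7730.
tan θ_B equals the same ratio, so θ_B = arctan(0.7730) = 37.70°.

θ_B ≈ 37.70°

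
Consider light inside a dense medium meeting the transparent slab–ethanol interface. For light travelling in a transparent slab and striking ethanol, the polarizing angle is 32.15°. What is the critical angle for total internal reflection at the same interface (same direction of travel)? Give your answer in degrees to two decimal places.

From Brewster, n₂/n₁ = tan θ_B = tan 32.15° = 0.6285.
Then sin θ_c = n₂/n₁ = 0.6285, so θ_c = arcsin 0.6285 = 38.94°.

θ_c ≈ 38.94°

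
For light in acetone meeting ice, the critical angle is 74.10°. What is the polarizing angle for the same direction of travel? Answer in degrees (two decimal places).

sin θ_c = n₂/n₁, so n₂/n₁ = sin 74.10° = 0.9617.
Brewster: tan θ_B = n₂/n₁ = 0.9617.
θ_B = arctan(0.9617) = 43.88°.

θ_B ≈ 43.88°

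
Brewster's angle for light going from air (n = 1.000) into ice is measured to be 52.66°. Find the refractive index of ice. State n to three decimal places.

Brewster's law: tan θ_B = n₂/n₁ (light incident in air, refracted into ice).
n₂ = n₁ tan θ_B = 1.000 × tan 52.66° = 1.311.

n ≈ 1.311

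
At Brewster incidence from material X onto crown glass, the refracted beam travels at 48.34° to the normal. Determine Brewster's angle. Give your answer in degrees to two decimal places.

Brewster's condition makes the reflected and refracted beams perpendicular: θ_B + θ_t = 90°.
θ_B = 90° − 48.34° = 41.66°.

θ_B ≈ 41.66°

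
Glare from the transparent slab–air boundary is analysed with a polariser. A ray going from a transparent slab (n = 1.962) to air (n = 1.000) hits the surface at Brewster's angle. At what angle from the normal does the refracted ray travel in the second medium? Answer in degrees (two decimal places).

θ_B = arctan(n₂/n₁) = arctan(1.000/1.962) = 27.01°.
The refracted ray is perpendicular to the reflected ray, so θ_t = 90° − θ_B = 62.99°.

θ_t ≈ 62.99°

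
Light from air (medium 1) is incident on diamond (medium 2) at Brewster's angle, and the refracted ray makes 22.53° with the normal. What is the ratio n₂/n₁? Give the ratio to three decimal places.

At Brewster incidence θ_B = 90° − θ_t = 90° − 22.53° = 67.47°.
Then n₂/n₁ = tan θ_B = tan 67.47° = 2.411.

n₂/n₁ ≈ 2.411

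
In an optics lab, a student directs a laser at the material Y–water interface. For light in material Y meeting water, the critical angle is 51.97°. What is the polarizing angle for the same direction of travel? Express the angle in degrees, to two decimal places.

At the critical angle sin θ_c = n₂/n₁, giving n₂/n₁ = sin 51.97° = 0.7877.
Then tan θ_B = n₂/n₁ = 0.7877, so θ_B = arctan 0.7877 = 38.23°.

θ_B ≈ 38.23°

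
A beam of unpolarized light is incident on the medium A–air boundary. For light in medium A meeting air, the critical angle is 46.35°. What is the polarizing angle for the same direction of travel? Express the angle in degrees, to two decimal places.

θ_B ≈ 35.89°

sin θ_c = n₂/n₁, so n₂/n₁ = sin 46.35° = 0.7236.
Brewster: tan θ_B = n₂/n₁ = 0.7236.
θ_B = arctan(0.7236) = 35.89°.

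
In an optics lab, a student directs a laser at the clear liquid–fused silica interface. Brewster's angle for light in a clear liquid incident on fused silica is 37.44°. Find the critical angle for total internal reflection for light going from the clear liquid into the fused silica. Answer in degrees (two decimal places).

θ_c ≈ 49.97°

From Brewster, n₂/n₁ = tan θ_B = tan 37.44° = 0.7657.
Then sin θ_c = n₂/n₁ = 0.7657, so θ_c = arcsin 0.7657 = 49.97°.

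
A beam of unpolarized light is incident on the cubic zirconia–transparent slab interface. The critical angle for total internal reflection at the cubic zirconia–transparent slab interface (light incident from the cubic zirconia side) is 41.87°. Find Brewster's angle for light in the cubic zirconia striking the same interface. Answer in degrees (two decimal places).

At the critical angle sin θ_c = n₂/n₁, giving n₂/n₁ = sin 41.87° = 0.6674.
Then tan θ_B = n₂/n₁ = 0.6674, so θ_B = arctan 0.6674 = 33.72°.

θ_B ≈ 33.72°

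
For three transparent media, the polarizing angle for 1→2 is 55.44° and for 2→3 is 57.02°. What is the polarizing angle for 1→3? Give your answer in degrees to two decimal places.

θ_B ≈ 65.92°

Each Brewster angle gives a ratio: n₂/n₁ = tan 55.44° = 1.4517, n₃/n₂ = tan 57.02° = 1.5410.
So n₃/n₁ = (n₂/n₁)(n₃/n₂) = 1.4517 × 1.5410 = 2.2372.
θ_B(1→3) = arctan(2.2372) = 65.92°.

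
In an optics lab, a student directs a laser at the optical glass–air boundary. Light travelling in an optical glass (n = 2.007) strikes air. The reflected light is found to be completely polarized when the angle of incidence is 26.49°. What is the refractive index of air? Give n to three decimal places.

Full polarization of the reflected beam means tan θ_B = n₂/n₁, where n₁ is the incident medium (an optical glass).
n₂ = n₁ tan θ_B = 2.007 × tan 26.49° = 1.000.

n ≈ 1.000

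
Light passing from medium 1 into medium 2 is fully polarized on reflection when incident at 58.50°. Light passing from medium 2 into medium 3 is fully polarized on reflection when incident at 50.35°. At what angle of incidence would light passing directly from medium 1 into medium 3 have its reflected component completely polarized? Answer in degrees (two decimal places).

tan θ_B(1→2) = n₂/n₁ = tan 58.50° = 1.6319.
tan θ_B(2→3) = n₃/n₂ = tan 50.35° = 1.2066.
Multiplying, n₃/n₁ = 1.6319 × 1.2066 = 1.9691, and θ_B(1→3) = arctan 1.9691 = 63.08°.

θ_B ≈ 63.08°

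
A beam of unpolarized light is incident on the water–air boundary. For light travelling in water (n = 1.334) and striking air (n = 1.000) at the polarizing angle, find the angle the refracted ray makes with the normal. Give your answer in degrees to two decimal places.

θ_t ≈ 53.14°

θ_B = arctan(n₂/n₁) = arctan(1.000/1.334) = 36.86°.
At Brewster's angle the reflected and refracted rays are perpendicular, so θ_t = 90° − θ_B = 90° − 36.86° = 53.14°.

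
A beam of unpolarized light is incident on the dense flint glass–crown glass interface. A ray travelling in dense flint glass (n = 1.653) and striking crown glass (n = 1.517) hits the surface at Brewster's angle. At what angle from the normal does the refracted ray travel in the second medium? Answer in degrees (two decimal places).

tan θ_B = n₂/n₁ = 1.517/1.653 = 0.9177, so θ_B = 42.54°.
The refracted ray is perpendicular to the reflected ray, so θ_t = 90° − θ_B = 47.46°.

θ_t ≈ 47.46°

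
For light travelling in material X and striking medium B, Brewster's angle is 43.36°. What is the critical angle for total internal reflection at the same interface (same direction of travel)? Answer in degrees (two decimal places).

From Brewster, n₂/n₁ = tan θ_B = tan 43.36° = 0.9443.
Then sin θ_c = n₂/n₁ = 0.9443, so θ_c = arcsin 0.9443 = 70.79°.

θ_c ≈ 70.79°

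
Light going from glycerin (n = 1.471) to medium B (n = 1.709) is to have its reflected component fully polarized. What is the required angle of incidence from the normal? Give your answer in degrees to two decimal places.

θ_B ≈ 49.28°

At Brewster's angle the reflected and refracted rays are perpendicular, which with Snell's law gives tan θ_B = n₂/n₁.
tan θ_B = n₂/n₁ = 1.709/1.471 = 1.1618. Taking the arctangent, θ_B = 49.28°.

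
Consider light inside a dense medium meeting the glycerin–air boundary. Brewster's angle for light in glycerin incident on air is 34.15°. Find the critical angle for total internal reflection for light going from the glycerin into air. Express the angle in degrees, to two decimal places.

n₂/n₁ = tan 34.15° = 0.6783; the critical angle satisfies sin θ_c = n₂/n₁.
θ_c = arcsin(0.6783) = 42.71°.

θ_c ≈ 42.71°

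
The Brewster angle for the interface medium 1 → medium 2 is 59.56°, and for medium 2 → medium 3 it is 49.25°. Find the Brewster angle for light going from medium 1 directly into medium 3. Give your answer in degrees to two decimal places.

θ_B ≈ 63.15°

n₂/n₁ = tan 59.56° = 1.7017 and n₃/n₂ = tan 49.25° = 1.1606.
So n₃/n₁ = (n₂/n₁)(n₃/n₂) = 1.7017 × 1.1606 = 1.9750.
θ_B(1→3) = arctan(1.9750) = 63.15°.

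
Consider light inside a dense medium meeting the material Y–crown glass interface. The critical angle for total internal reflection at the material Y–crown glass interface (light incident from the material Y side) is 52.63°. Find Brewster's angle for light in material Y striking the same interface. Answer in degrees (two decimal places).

sin θ_c = n₂/n₁, so n₂/n₁ = sin 52.63° = 0.7947.
Brewster: tan θ_B = n₂/n₁ = 0.7947.
θ_B = arctan(0.7947) = 38.48°.

θ_B ≈ 38.48°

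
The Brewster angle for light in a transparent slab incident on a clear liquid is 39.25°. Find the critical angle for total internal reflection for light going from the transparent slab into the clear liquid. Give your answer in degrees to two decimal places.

θ_c ≈ 54.79°

tan θ_B = n₂/n₁ = tan 39.25° = 0.8170.
Total internal reflection: sin θ_c = n₂/n₁ = 0.8170.
θ_c = arcsin(0.8170) = 54.79°.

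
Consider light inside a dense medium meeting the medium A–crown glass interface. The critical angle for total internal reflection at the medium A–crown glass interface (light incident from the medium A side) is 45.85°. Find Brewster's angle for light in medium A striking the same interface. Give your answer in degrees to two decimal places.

sin θ_c = n₂/n₁, so n₂/n₁ = sin 45.85° = 0.7175.
Brewster: tan θ_B = n₂/n₁ = 0.7175.
θ_B = arctan(0.7175) = 35.66°.

θ_B ≈ 35.66°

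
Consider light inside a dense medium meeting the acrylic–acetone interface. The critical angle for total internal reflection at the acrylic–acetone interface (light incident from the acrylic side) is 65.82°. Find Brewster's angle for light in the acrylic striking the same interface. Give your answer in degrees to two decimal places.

n₂/n₁ = sin θ_c = sin 65.82° = 0.9123.
tan θ_B equals the same ratio, so θ_B = arctan(0.9123) = 42.37°.

θ_B ≈ 42.37°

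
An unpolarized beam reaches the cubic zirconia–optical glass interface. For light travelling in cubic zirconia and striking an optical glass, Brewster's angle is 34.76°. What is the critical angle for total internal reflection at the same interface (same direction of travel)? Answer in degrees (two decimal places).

From Brewster, n₂/n₁ = tan θ_B = tan 34.76° = 0.6940.
Then sin θ_c = n₂/n₁ = 0.6940, so θ_c = arcsin 0.6940 = 43.95°.

θ_c ≈ 43.95°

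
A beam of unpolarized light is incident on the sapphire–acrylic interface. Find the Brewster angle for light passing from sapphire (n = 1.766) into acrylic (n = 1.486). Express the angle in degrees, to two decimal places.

θ_B ≈ 40.08°

At Brewster's angle the reflected and refracted rays are perpendicular, which with Snell's law gives tan θ_B = n₂/n₁.
Here n₂/n₁ = 1.486/1.766 = 0.8414, and Brewster's law gives tan θ_B = n₂/n₁.
θ_B = arctan(0.8414) = 40.08°.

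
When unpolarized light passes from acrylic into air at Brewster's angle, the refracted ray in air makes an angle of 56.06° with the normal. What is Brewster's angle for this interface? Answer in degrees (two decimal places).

θ_B ≈ 33.94°

Brewster's condition makes the reflected and refracted beams perpendicular: θ_B + θ_t = 90°.
θ_B = 90° − 56.06° = 33.94°.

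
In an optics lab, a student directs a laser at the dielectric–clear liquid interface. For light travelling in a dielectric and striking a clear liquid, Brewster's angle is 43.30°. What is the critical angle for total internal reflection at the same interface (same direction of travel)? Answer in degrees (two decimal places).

tan θ_B = n₂/n₁ = tan 43.30° = 0.9424.
Total internal reflection: sin θ_c = n₂/n₁ = 0.9424.
θ_c = arcsin(0.9424) = 70.45°.

θ_c ≈ 70.45°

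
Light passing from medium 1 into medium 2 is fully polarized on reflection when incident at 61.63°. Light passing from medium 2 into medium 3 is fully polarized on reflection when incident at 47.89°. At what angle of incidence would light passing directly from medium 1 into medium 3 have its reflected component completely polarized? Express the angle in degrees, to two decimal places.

θ_B ≈ 63.98°

n₂/n₁ = tan 61.63° = 1.8518 and n₃/n₂ = tan 47.89° = 1.1063.
n₃/n₁ = 2.0487. Then tan θ_B(1→3) = n₃/n₁, so θ_B(1→3) = arctan(2.0487) = 63.98°.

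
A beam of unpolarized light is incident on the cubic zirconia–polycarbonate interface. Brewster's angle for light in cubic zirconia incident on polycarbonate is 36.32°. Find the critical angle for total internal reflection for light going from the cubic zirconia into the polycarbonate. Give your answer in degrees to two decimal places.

From Brewster, n₂/n₁ = tan θ_B = tan 36.32° = 0.7351.
Then sin θ_c = n₂/n₁ = 0.7351, so θ_c = arcsin 0.7351 = 47.32°.

θ_c ≈ 47.32°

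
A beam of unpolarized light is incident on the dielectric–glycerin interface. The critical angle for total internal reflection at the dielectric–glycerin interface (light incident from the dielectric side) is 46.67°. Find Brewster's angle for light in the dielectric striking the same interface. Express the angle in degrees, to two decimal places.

θ_B ≈ 36.03°

sin θ_c = n₂/n₁, so n₂/n₁ = sin 46.67° = 0.7274.
Brewster: tan θ_B = n₂/n₁ = 0.7274.
θ_B = arctan(0.7274) = 36.03°.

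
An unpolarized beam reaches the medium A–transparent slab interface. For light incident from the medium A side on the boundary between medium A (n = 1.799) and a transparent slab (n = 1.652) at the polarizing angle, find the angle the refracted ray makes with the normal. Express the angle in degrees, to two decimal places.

θ_B = arctan(n₂/n₁) = arctan(1.652/1.799) = 42.56°.
Since θ_B + θ_t = 90° at Brewster incidence, θ_t = 90° − 42.56° = 47.44°.

θ_t ≈ 47.44°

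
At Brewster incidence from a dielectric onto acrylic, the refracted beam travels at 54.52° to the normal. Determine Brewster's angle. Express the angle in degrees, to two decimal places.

θ_B ≈ 35.48°

Since the reflected and refracted rays are at right angles at the polarizing angle, θ_B + θ_t = 90°.
θ_B = 90° − 54.52° = 35.48°.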